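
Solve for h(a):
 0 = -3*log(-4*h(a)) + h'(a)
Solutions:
 -Integral(1/(log(-_y) + 2*log(2)), (_y, h(a)))/3 = C1 - a


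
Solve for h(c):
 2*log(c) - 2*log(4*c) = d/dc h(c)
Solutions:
 h(c) = C1 - 4*c*log(2)


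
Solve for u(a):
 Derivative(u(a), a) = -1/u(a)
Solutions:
 u(a) = -sqrt(C1 - 2*a)
 u(a) = sqrt(C1 - 2*a)


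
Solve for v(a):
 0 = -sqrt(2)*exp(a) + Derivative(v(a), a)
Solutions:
 v(a) = C1 + sqrt(2)*exp(a)


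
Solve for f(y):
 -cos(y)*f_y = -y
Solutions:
 f(y) = C1 + Integral(y/cos(y), y)


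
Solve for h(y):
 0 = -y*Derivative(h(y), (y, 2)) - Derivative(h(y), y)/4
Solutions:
 h(y) = C1 + C2*y^(3/4)


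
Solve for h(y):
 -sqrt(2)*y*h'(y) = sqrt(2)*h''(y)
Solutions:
 h(y) = C1 + C2*erf(sqrt(2)*y/2)


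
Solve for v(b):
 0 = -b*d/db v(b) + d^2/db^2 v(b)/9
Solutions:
 v(b) = C1 + C2*erfi(3*sqrt(2)*b/2)


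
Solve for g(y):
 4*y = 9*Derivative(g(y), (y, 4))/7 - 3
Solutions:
 g(y) = C1 + C2*y + C3*y^2 + C4*y^3 + 7*y^5/270 + 7*y^4/72


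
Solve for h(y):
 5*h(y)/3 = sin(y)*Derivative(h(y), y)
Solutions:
 h(y) = C1*(cos(y) - 1)^(5/6)/(cos(y) + 1)^(5/6)


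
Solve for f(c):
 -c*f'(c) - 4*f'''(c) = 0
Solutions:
 f(c) = C1 + Integral(C2*airyai(-2^(1/3)*c/2) + C3*airybi(-2^(1/3)*c/2), c)


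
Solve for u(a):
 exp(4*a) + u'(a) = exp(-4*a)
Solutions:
 u(a) = C1 - cosh(4*a)/2


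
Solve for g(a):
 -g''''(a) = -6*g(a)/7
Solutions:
 g(a) = C1*exp(-6^(1/4)*7^(3/4)*a/7) + C2*exp(6^(1/4)*7^(3/4)*a/7) + C3*sin(6^(1/4)*7^(3/4)*a/7) + C4*cos(6^(1/4)*7^(3/4)*a/7)


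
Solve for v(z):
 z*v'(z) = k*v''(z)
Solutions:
 v(z) = C1 + C2*erf(sqrt(2)*z*sqrt(-1/k)/2)/sqrt(-1/k)


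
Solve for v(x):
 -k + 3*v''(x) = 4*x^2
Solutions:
 v(x) = C1 + C2*x + k*x^2/6 + x^4/9


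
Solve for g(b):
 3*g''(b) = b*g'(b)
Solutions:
 g(b) = C1 + C2*erfi(sqrt(6)*b/6)


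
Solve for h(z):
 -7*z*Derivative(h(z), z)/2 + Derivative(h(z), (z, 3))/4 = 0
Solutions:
 h(z) = C1 + Integral(C2*airyai(14^(1/3)*z) + C3*airybi(14^(1/3)*z), z)


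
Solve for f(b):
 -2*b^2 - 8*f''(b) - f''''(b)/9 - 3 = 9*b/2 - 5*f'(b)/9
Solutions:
 f(b) = C1 + C2*exp(2^(1/3)*b*(-2^(1/3)*(5 + 7*sqrt(1129))^(1/3)/4 + 12/(5 + 7*sqrt(1129))^(1/3)))*sin(2^(1/3)*sqrt(3)*b*(12/(5 + 7*sqrt(1129))^(1/3) + 2^(1/3)*(5 + 7*sqrt(1129))^(1/3)/4)) + C3*exp(2^(1/3)*b*(-2^(1/3)*(5 + 7*sqrt(1129))^(1/3)/4 + 12/(5 + 7*sqrt(1129))^(1/3)))*cos(2^(1/3)*sqrt(3)*b*(12/(5 + 7*sqrt(1129))^(1/3) + 2^(1/3)*(5 + 7*sqrt(1129))^(1/3)/4)) + C4*exp(2^(1/3)*b*(-24/(5 + 7*sqrt(1129))^(1/3) + 2^(1/3)*(5 + 7*sqrt(1129))^(1/3)/2)) + 6*b^3/5 + 5589*b^2/100 + 201879*b/125


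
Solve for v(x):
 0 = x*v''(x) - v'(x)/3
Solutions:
 v(x) = C1 + C2*x^(4/3)


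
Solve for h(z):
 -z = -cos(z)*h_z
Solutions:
 h(z) = C1 + Integral(z/cos(z), z)


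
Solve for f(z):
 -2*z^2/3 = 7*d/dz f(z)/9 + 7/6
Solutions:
 f(z) = C1 - 2*z^3/7 - 3*z/2


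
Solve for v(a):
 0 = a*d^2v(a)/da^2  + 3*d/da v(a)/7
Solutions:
 v(a) = C1 + C2*a^(4/7)


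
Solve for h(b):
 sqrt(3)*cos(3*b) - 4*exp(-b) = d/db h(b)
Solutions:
 h(b) = C1 + sqrt(3)*sin(3*b)/3 + 4*exp(-b)


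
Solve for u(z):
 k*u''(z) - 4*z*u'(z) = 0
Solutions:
 u(z) = C1 + C2*erf(sqrt(2)*z*sqrt(-1/k))/sqrt(-1/k)


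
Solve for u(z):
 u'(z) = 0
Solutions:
 u(z) = C1


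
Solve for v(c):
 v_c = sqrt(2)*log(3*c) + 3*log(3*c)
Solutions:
 v(c) = C1 + sqrt(2)*c*log(c) + 3*c*log(c) - 3*c - sqrt(2)*c + c*log(3^(sqrt(2) + 3))


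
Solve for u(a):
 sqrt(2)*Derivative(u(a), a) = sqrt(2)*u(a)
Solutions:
 u(a) = C1*exp(a)


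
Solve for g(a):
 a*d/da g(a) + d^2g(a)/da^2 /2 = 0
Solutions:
 g(a) = C1 + C2*erf(a)


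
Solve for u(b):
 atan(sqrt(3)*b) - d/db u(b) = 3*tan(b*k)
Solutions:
 u(b) = C1 + b*atan(sqrt(3)*b) - 3*Piecewise((-log(cos(b*k))/k, Ne(k, 0)), (0, True)) - sqrt(3)*log(3*b^2 + 1)/6


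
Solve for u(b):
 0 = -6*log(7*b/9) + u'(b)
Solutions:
 u(b) = C1 + 6*b*log(b) - 6*b + b*log(117649/531441)


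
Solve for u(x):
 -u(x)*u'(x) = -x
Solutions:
 u(x) = -sqrt(C1 + x^2)
 u(x) = sqrt(C1 + x^2)


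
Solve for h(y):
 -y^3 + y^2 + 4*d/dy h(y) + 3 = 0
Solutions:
 h(y) = C1 + y^4/16 - y^3/12 - 3*y/4


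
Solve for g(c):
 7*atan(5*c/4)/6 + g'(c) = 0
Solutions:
 g(c) = C1 - 7*c*atan(5*c/4)/6 + 7*log(25*c^2 + 16)/15


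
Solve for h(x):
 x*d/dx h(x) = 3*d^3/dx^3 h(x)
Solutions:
 h(x) = C1 + Integral(C2*airyai(3^(2/3)*x/3) + C3*airybi(3^(2/3)*x/3), x)


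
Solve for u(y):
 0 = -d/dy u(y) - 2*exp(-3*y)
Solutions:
 u(y) = C1 + 2*exp(-3*y)/3


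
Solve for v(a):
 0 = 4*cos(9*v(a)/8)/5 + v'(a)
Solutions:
 4*a/5 - 4*log(sin(9*v(a)/8) - 1)/9 + 4*log(sin(9*v(a)/8) + 1)/9 = C1


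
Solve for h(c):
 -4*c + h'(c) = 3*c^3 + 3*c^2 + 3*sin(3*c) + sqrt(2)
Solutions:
 h(c) = C1 + 3*c^4/4 + c^3 + 2*c^2 + sqrt(2)*c - cos(3*c)


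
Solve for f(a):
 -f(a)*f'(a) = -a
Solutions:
 f(a) = -sqrt(C1 + a^2)
 f(a) = sqrt(C1 + a^2)


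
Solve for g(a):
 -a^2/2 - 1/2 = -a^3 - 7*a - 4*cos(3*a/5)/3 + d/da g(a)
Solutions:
 g(a) = C1 + a^4/4 - a^3/6 + 7*a^2/2 - a/2 + 20*sin(3*a/5)/9


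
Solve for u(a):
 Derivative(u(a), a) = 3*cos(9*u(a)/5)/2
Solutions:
 -3*a/2 - 5*log(sin(9*u(a)/5) - 1)/18 + 5*log(sin(9*u(a)/5) + 1)/18 = C1


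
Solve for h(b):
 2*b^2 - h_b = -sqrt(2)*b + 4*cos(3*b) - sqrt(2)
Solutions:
 h(b) = C1 + 2*b^3/3 + sqrt(2)*b^2/2 + sqrt(2)*b - 4*sin(3*b)/3


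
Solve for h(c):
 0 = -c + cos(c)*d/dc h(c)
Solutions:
 h(c) = C1 + Integral(c/cos(c), c)


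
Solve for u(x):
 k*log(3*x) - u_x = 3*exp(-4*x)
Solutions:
 u(x) = C1 + k*x*log(x) + k*x*(-1 + log(3)) + 3*exp(-4*x)/4


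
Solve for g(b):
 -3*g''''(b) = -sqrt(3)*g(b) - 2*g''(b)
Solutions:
 g(b) = C1*exp(-sqrt(3)*b*sqrt(1 + sqrt(1 + 3*sqrt(3)))/3) + C2*exp(sqrt(3)*b*sqrt(1 + sqrt(1 + 3*sqrt(3)))/3) + C3*sin(sqrt(3)*b*sqrt(-1 + sqrt(1 + 3*sqrt(3)))/3) + C4*cosh(sqrt(3)*b*sqrt(1 - sqrt(1 + 3*sqrt(3)))/3)


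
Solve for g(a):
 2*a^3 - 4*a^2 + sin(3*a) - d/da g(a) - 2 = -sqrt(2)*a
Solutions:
 g(a) = C1 + a^4/2 - 4*a^3/3 + sqrt(2)*a^2/2 - 2*a - cos(3*a)/3


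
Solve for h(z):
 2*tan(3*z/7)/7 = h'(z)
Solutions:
 h(z) = C1 - 2*log(cos(3*z/7))/3


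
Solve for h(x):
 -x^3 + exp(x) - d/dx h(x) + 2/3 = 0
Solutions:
 h(x) = C1 - x^4/4 + 2*x/3 + exp(x)


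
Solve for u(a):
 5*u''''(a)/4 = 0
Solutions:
 u(a) = C1 + C2*a + C3*a^2 + C4*a^3


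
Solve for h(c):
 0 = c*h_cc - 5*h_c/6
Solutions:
 h(c) = C1 + C2*c^(11/6)


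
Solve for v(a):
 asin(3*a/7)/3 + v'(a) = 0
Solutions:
 v(a) = C1 - a*asin(3*a/7)/3 - sqrt(49 - 9*a^2)/9


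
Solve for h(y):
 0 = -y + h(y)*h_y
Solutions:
 h(y) = -sqrt(C1 + y^2)
 h(y) = sqrt(C1 + y^2)


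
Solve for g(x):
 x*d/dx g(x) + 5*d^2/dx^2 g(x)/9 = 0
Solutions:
 g(x) = C1 + C2*erf(3*sqrt(10)*x/10)


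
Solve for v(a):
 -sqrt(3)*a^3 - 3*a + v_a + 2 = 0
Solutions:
 v(a) = C1 + sqrt(3)*a^4/4 + 3*a^2/2 - 2*a


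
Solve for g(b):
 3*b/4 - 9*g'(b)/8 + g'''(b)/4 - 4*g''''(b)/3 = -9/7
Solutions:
 g(b) = C1 + C2*exp(b*((24*sqrt(5178) + 1727)^(-1/3) + 2 + (24*sqrt(5178) + 1727)^(1/3))/32)*sin(sqrt(3)*b*(-(24*sqrt(5178) + 1727)^(1/3) + (24*sqrt(5178) + 1727)^(-1/3))/32) + C3*exp(b*((24*sqrt(5178) + 1727)^(-1/3) + 2 + (24*sqrt(5178) + 1727)^(1/3))/32)*cos(sqrt(3)*b*(-(24*sqrt(5178) + 1727)^(1/3) + (24*sqrt(5178) + 1727)^(-1/3))/32) + C4*exp(b*(-(24*sqrt(5178) + 1727)^(1/3) - 1/(24*sqrt(5178) + 1727)^(1/3) + 1)/16) + b^2/3 + 8*b/7


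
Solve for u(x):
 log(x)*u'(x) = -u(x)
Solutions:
 u(x) = C1*exp(-li(x))


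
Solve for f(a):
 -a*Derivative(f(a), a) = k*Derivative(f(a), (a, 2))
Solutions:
 f(a) = C1 + C2*sqrt(k)*erf(sqrt(2)*a*sqrt(1/k)/2)


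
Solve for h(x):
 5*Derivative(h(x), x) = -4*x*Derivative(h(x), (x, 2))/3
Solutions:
 h(x) = C1 + C2/x^(11/4)


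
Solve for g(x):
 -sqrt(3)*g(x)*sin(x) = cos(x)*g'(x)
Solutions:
 g(x) = C1*cos(x)^(sqrt(3))


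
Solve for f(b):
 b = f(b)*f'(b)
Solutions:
 f(b) = -sqrt(C1 + b^2)
 f(b) = sqrt(C1 + b^2)


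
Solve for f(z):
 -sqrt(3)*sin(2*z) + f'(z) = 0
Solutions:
 f(z) = C1 - sqrt(3)*cos(2*z)/2


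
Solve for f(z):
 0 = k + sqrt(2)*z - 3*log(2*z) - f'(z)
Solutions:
 f(z) = C1 + k*z + sqrt(2)*z^2/2 - 3*z*log(z) - z*log(8) + 3*z


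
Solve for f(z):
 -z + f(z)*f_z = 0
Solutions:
 f(z) = -sqrt(C1 + z^2)
 f(z) = sqrt(C1 + z^2)


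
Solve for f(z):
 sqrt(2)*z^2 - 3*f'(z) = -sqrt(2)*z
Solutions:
 f(z) = C1 + sqrt(2)*z^3/9 + sqrt(2)*z^2/6


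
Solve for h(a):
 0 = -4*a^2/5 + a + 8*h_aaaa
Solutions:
 h(a) = C1 + C2*a + C3*a^2 + C4*a^3 + a^6/3600 - a^5/960


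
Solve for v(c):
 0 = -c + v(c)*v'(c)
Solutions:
 v(c) = -sqrt(C1 + c^2)
 v(c) = sqrt(C1 + c^2)


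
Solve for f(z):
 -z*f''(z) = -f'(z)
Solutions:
 f(z) = C1 + C2*z^2


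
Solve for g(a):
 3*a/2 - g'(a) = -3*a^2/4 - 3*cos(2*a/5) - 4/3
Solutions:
 g(a) = C1 + a^3/4 + 3*a^2/4 + 4*a/3 + 15*sin(2*a/5)/2


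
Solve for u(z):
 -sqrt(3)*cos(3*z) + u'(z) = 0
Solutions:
 u(z) = C1 + sqrt(3)*sin(3*z)/3


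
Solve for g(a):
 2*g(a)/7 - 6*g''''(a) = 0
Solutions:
 g(a) = C1*exp(-21^(3/4)*a/21) + C2*exp(21^(3/4)*a/21) + C3*sin(21^(3/4)*a/21) + C4*cos(21^(3/4)*a/21)


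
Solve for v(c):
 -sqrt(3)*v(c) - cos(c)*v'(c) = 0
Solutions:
 v(c) = C1*(sin(c) - 1)^(sqrt(3)/2)/(sin(c) + 1)^(sqrt(3)/2)


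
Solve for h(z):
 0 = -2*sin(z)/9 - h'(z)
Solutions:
 h(z) = C1 + 2*cos(z)/9


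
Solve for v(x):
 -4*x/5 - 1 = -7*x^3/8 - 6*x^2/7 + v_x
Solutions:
 v(x) = C1 + 7*x^4/32 + 2*x^3/7 - 2*x^2/5 - x


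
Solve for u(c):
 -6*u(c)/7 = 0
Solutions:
 u(c) = 0


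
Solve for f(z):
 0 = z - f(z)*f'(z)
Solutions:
 f(z) = -sqrt(C1 + z^2)
 f(z) = sqrt(C1 + z^2)


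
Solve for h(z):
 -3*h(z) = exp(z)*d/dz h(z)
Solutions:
 h(z) = C1*exp(3*exp(-z))


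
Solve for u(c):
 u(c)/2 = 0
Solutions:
 u(c) = 0


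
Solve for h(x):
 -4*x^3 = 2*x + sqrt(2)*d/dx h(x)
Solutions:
 h(x) = C1 - sqrt(2)*x^4/2 - sqrt(2)*x^2/2


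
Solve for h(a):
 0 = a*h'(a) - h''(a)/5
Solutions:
 h(a) = C1 + C2*erfi(sqrt(10)*a/2)


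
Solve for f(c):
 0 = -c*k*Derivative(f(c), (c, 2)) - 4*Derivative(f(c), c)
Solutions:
 f(c) = C1 + c^(((re(k) - 4)*re(k) + im(k)^2)/(re(k)^2 + im(k)^2))*(C2*sin(4*log(c)*Abs(im(k))/(re(k)^2 + im(k)^2)) + C3*cos(4*log(c)*im(k)/(re(k)^2 + im(k)^2)))


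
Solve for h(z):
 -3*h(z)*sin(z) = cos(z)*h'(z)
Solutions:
 h(z) = C1*cos(z)^3


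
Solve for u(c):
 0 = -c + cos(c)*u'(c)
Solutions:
 u(c) = C1 + Integral(c/cos(c), c)


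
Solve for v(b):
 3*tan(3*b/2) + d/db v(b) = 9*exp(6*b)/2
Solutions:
 v(b) = C1 + 3*exp(6*b)/4 + 2*log(cos(3*b/2))


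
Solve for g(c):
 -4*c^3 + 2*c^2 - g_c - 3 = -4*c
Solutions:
 g(c) = C1 - c^4 + 2*c^3/3 + 2*c^2 - 3*c


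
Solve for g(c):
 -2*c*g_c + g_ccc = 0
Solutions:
 g(c) = C1 + Integral(C2*airyai(2^(1/3)*c) + C3*airybi(2^(1/3)*c), c)


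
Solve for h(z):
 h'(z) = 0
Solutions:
 h(z) = C1


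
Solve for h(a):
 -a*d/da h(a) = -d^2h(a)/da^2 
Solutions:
 h(a) = C1 + C2*erfi(sqrt(2)*a/2)


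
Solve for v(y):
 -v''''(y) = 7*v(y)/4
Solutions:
 v(y) = (C1*sin(7^(1/4)*y/2) + C2*cos(7^(1/4)*y/2))*exp(-7^(1/4)*y/2) + (C3*sin(7^(1/4)*y/2) + C4*cos(7^(1/4)*y/2))*exp(7^(1/4)*y/2)


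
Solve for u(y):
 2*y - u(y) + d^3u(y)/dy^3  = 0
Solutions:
 u(y) = C3*exp(y) + 2*y + (C1*sin(sqrt(3)*y/2) + C2*cos(sqrt(3)*y/2))*exp(-y/2)


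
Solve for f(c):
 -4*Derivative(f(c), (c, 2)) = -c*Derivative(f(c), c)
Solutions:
 f(c) = C1 + C2*erfi(sqrt(2)*c/4)


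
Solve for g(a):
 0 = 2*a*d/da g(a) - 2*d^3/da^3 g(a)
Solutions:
 g(a) = C1 + Integral(C2*airyai(a) + C3*airybi(a), a)


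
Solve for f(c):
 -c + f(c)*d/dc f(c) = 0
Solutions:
 f(c) = -sqrt(C1 + c^2)
 f(c) = sqrt(C1 + c^2)


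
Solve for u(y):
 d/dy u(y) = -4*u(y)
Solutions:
 u(y) = C1*exp(-4*y)


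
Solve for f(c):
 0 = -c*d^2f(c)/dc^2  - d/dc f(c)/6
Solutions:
 f(c) = C1 + C2*c^(5/6)


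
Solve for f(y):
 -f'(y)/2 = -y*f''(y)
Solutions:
 f(y) = C1 + C2*y^(3/2)


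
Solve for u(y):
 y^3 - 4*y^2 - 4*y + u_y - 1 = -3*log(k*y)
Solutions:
 u(y) = C1 - y^4/4 + 4*y^3/3 + 2*y^2 - 3*y*log(k*y) + 4*y


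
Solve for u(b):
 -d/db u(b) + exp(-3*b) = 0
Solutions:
 u(b) = C1 - exp(-3*b)/3


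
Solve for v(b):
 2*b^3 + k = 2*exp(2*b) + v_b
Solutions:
 v(b) = C1 + b^4/2 + b*k - exp(2*b)


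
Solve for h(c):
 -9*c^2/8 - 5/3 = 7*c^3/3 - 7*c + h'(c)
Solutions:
 h(c) = C1 - 7*c^4/12 - 3*c^3/8 + 7*c^2/2 - 5*c/3


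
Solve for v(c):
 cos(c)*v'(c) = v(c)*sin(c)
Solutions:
 v(c) = C1/cos(c)


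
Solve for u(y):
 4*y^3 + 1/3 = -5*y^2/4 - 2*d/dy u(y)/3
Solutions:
 u(y) = C1 - 3*y^4/2 - 5*y^3/8 - y/2


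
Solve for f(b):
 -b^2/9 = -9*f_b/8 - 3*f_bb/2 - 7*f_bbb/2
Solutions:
 f(b) = C1 + 8*b^3/243 - 32*b^2/243 - 64*b/243 + (C2*sin(3*sqrt(6)*b/14) + C3*cos(3*sqrt(6)*b/14))*exp(-3*b/14)


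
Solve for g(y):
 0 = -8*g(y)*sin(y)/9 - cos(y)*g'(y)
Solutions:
 g(y) = C1*cos(y)^(8/9)


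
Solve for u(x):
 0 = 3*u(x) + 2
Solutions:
 u(x) = -2/3


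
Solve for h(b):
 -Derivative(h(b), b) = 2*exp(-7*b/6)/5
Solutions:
 h(b) = C1 + 12*exp(-7*b/6)/35


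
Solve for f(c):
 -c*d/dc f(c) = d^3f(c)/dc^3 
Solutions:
 f(c) = C1 + Integral(C2*airyai(-c) + C3*airybi(-c), c)


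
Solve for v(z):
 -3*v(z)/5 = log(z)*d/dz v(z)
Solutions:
 v(z) = C1*exp(-3*li(z)/5)


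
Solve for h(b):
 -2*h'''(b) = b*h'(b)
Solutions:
 h(b) = C1 + Integral(C2*airyai(-2^(2/3)*b/2) + C3*airybi(-2^(2/3)*b/2), b)


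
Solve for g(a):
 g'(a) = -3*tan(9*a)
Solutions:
 g(a) = C1 + log(cos(9*a))/3


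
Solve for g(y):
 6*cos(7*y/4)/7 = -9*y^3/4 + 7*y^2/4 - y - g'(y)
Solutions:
 g(y) = C1 - 9*y^4/16 + 7*y^3/12 - y^2/2 - 24*sin(7*y/4)/49


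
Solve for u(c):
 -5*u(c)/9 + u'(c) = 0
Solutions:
 u(c) = C1*exp(5*c/9)


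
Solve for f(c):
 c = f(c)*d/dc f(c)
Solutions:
 f(c) = -sqrt(C1 + c^2)
 f(c) = sqrt(C1 + c^2)


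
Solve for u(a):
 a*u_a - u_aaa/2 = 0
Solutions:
 u(a) = C1 + Integral(C2*airyai(2^(1/3)*a) + C3*airybi(2^(1/3)*a), a)


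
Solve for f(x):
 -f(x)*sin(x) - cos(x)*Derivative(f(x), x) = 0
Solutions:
 f(x) = C1*cos(x)


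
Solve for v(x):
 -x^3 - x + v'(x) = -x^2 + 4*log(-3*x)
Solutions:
 v(x) = C1 + x^4/4 - x^3/3 + x^2/2 + 4*x*log(-x) + 4*x*(-1 + log(3))


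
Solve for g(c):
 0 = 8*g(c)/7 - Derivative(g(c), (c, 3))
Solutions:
 g(c) = C3*exp(2*7^(2/3)*c/7) + (C1*sin(sqrt(3)*7^(2/3)*c/7) + C2*cos(sqrt(3)*7^(2/3)*c/7))*exp(-7^(2/3)*c/7)


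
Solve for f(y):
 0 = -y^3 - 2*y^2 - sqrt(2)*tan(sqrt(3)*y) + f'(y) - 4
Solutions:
 f(y) = C1 + y^4/4 + 2*y^3/3 + 4*y - sqrt(6)*log(cos(sqrt(3)*y))/3


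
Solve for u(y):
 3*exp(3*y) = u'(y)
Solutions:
 u(y) = C1 + exp(3*y)


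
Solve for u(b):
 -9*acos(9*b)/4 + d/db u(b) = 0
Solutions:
 u(b) = C1 + 9*b*acos(9*b)/4 - sqrt(1 - 81*b^2)/4


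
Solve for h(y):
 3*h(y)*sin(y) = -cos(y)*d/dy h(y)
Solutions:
 h(y) = C1*cos(y)^3


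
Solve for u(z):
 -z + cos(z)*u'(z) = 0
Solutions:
 u(z) = C1 + Integral(z/cos(z), z)


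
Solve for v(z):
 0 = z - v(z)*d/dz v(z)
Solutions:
 v(z) = -sqrt(C1 + z^2)
 v(z) = sqrt(C1 + z^2)


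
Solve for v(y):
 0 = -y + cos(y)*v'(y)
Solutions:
 v(y) = C1 + Integral(y/cos(y), y)


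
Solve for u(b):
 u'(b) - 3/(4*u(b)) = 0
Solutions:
 u(b) = -sqrt(C1 + 6*b)/2
 u(b) = sqrt(C1 + 6*b)/2


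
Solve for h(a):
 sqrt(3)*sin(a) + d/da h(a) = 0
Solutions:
 h(a) = C1 + sqrt(3)*cos(a)


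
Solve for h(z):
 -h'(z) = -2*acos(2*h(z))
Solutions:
 Integral(1/acos(2*_y), (_y, h(z))) = C1 + 2*z


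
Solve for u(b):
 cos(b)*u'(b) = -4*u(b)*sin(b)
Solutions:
 u(b) = C1*cos(b)^4


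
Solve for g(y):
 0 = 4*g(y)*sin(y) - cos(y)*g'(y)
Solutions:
 g(y) = C1/cos(y)^4


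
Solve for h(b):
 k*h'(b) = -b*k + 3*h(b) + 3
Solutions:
 h(b) = C1*exp(3*b/k) + b*k/3 + k^2/9 - 1


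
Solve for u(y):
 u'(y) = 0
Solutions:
 u(y) = C1


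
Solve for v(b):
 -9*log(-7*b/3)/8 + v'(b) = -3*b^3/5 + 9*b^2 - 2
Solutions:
 v(b) = C1 - 3*b^4/20 + 3*b^3 + 9*b*log(-b)/8 + b*(-25 - 9*log(3) + 9*log(7))/8


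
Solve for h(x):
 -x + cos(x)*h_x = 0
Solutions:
 h(x) = C1 + Integral(x/cos(x), x)


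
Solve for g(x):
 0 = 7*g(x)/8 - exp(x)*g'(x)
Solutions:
 g(x) = C1*exp(-7*exp(-x)/8)


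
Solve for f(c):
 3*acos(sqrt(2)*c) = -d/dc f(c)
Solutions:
 f(c) = C1 - 3*c*acos(sqrt(2)*c) + 3*sqrt(2)*sqrt(1 - 2*c^2)/2


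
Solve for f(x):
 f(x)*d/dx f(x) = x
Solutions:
 f(x) = -sqrt(C1 + x^2)
 f(x) = sqrt(C1 + x^2)


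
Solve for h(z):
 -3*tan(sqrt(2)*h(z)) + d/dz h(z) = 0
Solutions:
 h(z) = sqrt(2)*(pi - asin(C1*exp(3*sqrt(2)*z)))/2
 h(z) = sqrt(2)*asin(C1*exp(3*sqrt(2)*z))/2


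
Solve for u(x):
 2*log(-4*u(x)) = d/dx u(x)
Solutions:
 -Integral(1/(log(-_y) + 2*log(2)), (_y, u(x)))/2 = C1 - x


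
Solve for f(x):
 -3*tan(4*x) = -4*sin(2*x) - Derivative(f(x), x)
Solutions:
 f(x) = C1 - 3*log(cos(4*x))/4 + 2*cos(2*x)


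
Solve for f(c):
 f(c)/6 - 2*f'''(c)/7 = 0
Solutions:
 f(c) = C3*exp(126^(1/3)*c/6) + (C1*sin(14^(1/3)*3^(1/6)*c/4) + C2*cos(14^(1/3)*3^(1/6)*c/4))*exp(-126^(1/3)*c/12)


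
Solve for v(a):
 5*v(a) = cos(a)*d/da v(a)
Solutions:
 v(a) = C1*sqrt(sin(a) + 1)*(sin(a)^2 + 2*sin(a) + 1)/(sqrt(sin(a) - 1)*(sin(a)^2 - 2*sin(a) + 1))


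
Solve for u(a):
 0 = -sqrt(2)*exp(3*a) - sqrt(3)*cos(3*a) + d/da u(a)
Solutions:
 u(a) = C1 + sqrt(2)*exp(3*a)/3 + sqrt(3)*sin(3*a)/3


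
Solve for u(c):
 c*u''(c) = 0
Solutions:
 u(c) = C1 + C2*c


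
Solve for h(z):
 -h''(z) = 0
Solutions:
 h(z) = C1 + C2*z


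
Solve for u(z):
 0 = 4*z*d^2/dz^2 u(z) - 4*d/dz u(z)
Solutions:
 u(z) = C1 + C2*z^2


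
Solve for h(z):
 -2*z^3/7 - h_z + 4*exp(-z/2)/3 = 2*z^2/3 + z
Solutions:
 h(z) = C1 - z^4/14 - 2*z^3/9 - z^2/2 - 8*exp(-z/2)/3


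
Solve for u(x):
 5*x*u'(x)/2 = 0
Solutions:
 u(x) = C1


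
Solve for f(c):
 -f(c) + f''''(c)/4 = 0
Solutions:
 f(c) = C1*exp(-sqrt(2)*c) + C2*exp(sqrt(2)*c) + C3*sin(sqrt(2)*c) + C4*cos(sqrt(2)*c)


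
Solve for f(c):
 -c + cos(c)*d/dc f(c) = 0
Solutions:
 f(c) = C1 + Integral(c/cos(c), c)


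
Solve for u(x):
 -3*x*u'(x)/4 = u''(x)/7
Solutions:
 u(x) = C1 + C2*erf(sqrt(42)*x/4)


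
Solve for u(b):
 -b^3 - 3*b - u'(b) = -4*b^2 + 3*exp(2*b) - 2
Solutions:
 u(b) = C1 - b^4/4 + 4*b^3/3 - 3*b^2/2 + 2*b - 3*exp(2*b)/2


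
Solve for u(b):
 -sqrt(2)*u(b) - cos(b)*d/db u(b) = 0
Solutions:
 u(b) = C1*(sin(b) - 1)^(sqrt(2)/2)/(sin(b) + 1)^(sqrt(2)/2)


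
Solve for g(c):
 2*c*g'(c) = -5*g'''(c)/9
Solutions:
 g(c) = C1 + Integral(C2*airyai(-18^(1/3)*5^(2/3)*c/5) + C3*airybi(-18^(1/3)*5^(2/3)*c/5), c)


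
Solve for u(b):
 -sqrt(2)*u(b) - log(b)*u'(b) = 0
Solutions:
 u(b) = C1*exp(-sqrt(2)*li(b))


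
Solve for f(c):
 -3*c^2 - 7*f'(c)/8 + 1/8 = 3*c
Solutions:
 f(c) = C1 - 8*c^3/7 - 12*c^2/7 + c/7


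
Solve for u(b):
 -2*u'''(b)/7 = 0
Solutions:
 u(b) = C1 + C2*b + C3*b^2


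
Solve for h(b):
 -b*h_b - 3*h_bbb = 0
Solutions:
 h(b) = C1 + Integral(C2*airyai(-3^(2/3)*b/3) + C3*airybi(-3^(2/3)*b/3), b)


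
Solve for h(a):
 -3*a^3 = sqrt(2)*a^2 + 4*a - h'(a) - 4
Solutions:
 h(a) = C1 + 3*a^4/4 + sqrt(2)*a^3/3 + 2*a^2 - 4*a


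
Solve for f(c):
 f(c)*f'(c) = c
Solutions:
 f(c) = -sqrt(C1 + c^2)
 f(c) = sqrt(C1 + c^2)


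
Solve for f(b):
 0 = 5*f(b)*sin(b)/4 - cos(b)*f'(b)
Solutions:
 f(b) = C1/cos(b)^(5/4)


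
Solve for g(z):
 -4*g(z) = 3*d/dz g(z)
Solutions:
 g(z) = C1*exp(-4*z/3)


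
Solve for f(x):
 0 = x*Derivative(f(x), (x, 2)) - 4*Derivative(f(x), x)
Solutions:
 f(x) = C1 + C2*x^5


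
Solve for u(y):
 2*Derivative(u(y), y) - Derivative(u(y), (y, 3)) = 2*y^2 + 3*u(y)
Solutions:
 u(y) = C1*exp(6^(1/3)*y*(4*3^(1/3)/(sqrt(633) + 27)^(1/3) + 2^(1/3)*(sqrt(633) + 27)^(1/3))/12)*sin(2^(1/3)*3^(1/6)*y*(-2^(1/3)*3^(2/3)*(sqrt(633) + 27)^(1/3)/12 + (sqrt(633) + 27)^(-1/3))) + C2*exp(6^(1/3)*y*(4*3^(1/3)/(sqrt(633) + 27)^(1/3) + 2^(1/3)*(sqrt(633) + 27)^(1/3))/12)*cos(2^(1/3)*3^(1/6)*y*(-2^(1/3)*3^(2/3)*(sqrt(633) + 27)^(1/3)/12 + (sqrt(633) + 27)^(-1/3))) + C3*exp(-6^(1/3)*y*(4*3^(1/3)/(sqrt(633) + 27)^(1/3) + 2^(1/3)*(sqrt(633) + 27)^(1/3))/6) - 2*y^2/3 - 8*y/9 - 16/27


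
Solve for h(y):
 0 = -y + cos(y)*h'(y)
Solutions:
 h(y) = C1 + Integral(y/cos(y), y)


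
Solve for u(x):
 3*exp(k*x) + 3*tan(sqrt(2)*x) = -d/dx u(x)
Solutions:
 u(x) = C1 - 3*Piecewise((exp(k*x)/k, Ne(k, 0)), (x, True)) + 3*sqrt(2)*log(cos(sqrt(2)*x))/2


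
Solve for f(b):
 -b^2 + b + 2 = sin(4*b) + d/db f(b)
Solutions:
 f(b) = C1 - b^3/3 + b^2/2 + 2*b + cos(4*b)/4


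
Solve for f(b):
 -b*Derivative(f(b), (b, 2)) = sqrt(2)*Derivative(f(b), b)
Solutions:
 f(b) = C1 + C2*b^(1 - sqrt(2))


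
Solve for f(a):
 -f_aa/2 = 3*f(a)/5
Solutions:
 f(a) = C1*sin(sqrt(30)*a/5) + C2*cos(sqrt(30)*a/5)


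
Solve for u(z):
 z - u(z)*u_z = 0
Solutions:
 u(z) = -sqrt(C1 + z^2)
 u(z) = sqrt(C1 + z^2)


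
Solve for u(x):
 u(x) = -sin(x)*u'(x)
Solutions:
 u(x) = C1*sqrt(cos(x) + 1)/sqrt(cos(x) - 1)


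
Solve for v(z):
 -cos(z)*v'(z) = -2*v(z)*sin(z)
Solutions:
 v(z) = C1/cos(z)^2


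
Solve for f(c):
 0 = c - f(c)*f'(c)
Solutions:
 f(c) = -sqrt(C1 + c^2)
 f(c) = sqrt(C1 + c^2)


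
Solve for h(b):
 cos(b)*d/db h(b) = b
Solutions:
 h(b) = C1 + Integral(b/cos(b), b)


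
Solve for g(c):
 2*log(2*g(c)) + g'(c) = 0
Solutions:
 Integral(1/(log(_y) + log(2)), (_y, g(c)))/2 = C1 - c


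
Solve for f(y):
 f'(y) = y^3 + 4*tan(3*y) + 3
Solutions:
 f(y) = C1 + y^4/4 + 3*y - 4*log(cos(3*y))/3


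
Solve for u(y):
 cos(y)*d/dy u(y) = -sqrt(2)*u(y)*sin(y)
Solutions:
 u(y) = C1*cos(y)^(sqrt(2))


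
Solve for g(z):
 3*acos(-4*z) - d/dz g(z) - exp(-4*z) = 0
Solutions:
 g(z) = C1 + 3*z*acos(-4*z) + 3*sqrt(1 - 16*z^2)/4 + exp(-4*z)/4


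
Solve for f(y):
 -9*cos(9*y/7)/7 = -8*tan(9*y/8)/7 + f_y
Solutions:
 f(y) = C1 - 64*log(cos(9*y/8))/63 - sin(9*y/7)


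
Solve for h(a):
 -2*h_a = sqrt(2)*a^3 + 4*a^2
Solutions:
 h(a) = C1 - sqrt(2)*a^4/8 - 2*a^3/3


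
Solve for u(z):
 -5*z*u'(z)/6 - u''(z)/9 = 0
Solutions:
 u(z) = C1 + C2*erf(sqrt(15)*z/2)


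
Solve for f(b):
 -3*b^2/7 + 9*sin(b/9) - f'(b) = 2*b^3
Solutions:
 f(b) = C1 - b^4/2 - b^3/7 - 81*cos(b/9)


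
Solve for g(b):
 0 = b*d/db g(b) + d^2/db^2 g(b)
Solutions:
 g(b) = C1 + C2*erf(sqrt(2)*b/2)


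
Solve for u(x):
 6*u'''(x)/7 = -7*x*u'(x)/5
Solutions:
 u(x) = C1 + Integral(C2*airyai(-210^(2/3)*x/30) + C3*airybi(-210^(2/3)*x/30), x)


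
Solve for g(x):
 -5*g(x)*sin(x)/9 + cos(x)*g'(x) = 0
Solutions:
 g(x) = C1/cos(x)^(5/9)


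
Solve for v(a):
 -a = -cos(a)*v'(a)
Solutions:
 v(a) = C1 + Integral(a/cos(a), a)


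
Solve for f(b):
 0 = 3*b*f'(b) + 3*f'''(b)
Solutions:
 f(b) = C1 + Integral(C2*airyai(-b) + C3*airybi(-b), b)


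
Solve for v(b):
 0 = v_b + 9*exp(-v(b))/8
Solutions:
 v(b) = log(C1 - 9*b/8)


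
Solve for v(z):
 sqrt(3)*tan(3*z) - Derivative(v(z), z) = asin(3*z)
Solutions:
 v(z) = C1 - z*asin(3*z) - sqrt(1 - 9*z^2)/3 - sqrt(3)*log(cos(3*z))/3


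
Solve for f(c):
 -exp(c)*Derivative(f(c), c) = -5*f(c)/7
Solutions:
 f(c) = C1*exp(-5*exp(-c)/7)


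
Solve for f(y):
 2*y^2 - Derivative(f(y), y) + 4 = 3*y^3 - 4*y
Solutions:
 f(y) = C1 - 3*y^4/4 + 2*y^3/3 + 2*y^2 + 4*y


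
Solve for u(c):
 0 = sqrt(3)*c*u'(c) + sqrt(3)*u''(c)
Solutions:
 u(c) = C1 + C2*erf(sqrt(2)*c/2)


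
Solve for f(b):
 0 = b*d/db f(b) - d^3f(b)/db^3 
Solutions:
 f(b) = C1 + Integral(C2*airyai(b) + C3*airybi(b), b)


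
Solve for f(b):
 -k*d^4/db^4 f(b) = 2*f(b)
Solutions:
 f(b) = C1*exp(-2^(1/4)*b*(-1/k)^(1/4)) + C2*exp(2^(1/4)*b*(-1/k)^(1/4)) + C3*exp(-2^(1/4)*I*b*(-1/k)^(1/4)) + C4*exp(2^(1/4)*I*b*(-1/k)^(1/4))


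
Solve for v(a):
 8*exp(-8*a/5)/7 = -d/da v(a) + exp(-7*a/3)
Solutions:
 v(a) = C1 - 3*exp(-7*a/3)/7 + 5*exp(-8*a/5)/7


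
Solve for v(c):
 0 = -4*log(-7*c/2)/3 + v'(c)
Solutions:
 v(c) = C1 + 4*c*log(-c)/3 + 4*c*(-1 - log(2) + log(7))/3


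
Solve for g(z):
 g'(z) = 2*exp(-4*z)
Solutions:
 g(z) = C1 - exp(-4*z)/2


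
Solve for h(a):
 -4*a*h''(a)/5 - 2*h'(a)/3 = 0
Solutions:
 h(a) = C1 + C2*a^(1/6)


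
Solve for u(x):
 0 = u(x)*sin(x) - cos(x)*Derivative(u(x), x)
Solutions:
 u(x) = C1/cos(x)


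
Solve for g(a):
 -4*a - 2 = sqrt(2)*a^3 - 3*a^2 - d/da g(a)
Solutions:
 g(a) = C1 + sqrt(2)*a^4/4 - a^3 + 2*a^2 + 2*a


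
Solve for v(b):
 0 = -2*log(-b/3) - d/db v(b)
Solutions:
 v(b) = C1 - 2*b*log(-b) + 2*b*(1 + log(3))


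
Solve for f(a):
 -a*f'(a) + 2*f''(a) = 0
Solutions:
 f(a) = C1 + C2*erfi(a/2)


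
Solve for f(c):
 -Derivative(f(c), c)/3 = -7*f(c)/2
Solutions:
 f(c) = C1*exp(21*c/2)


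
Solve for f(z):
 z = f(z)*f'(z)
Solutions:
 f(z) = -sqrt(C1 + z^2)
 f(z) = sqrt(C1 + z^2)


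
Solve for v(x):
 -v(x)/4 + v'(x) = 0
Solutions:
 v(x) = C1*exp(x/4)


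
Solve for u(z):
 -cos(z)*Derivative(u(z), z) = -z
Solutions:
 u(z) = C1 + Integral(z/cos(z), z)


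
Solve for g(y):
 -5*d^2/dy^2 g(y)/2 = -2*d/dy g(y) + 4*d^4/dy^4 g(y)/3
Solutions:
 g(y) = C1 + C2*exp(2^(1/3)*y*(-(24 + sqrt(826))^(1/3) + 5*2^(1/3)/(24 + sqrt(826))^(1/3))/8)*sin(2^(1/3)*sqrt(3)*y*(5*2^(1/3)/(24 + sqrt(826))^(1/3) + (24 + sqrt(826))^(1/3))/8) + C3*exp(2^(1/3)*y*(-(24 + sqrt(826))^(1/3) + 5*2^(1/3)/(24 + sqrt(826))^(1/3))/8)*cos(2^(1/3)*sqrt(3)*y*(5*2^(1/3)/(24 + sqrt(826))^(1/3) + (24 + sqrt(826))^(1/3))/8) + C4*exp(-2^(1/3)*y*(-(24 + sqrt(826))^(1/3) + 5*2^(1/3)/(24 + sqrt(826))^(1/3))/4)


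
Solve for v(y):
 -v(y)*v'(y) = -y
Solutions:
 v(y) = -sqrt(C1 + y^2)
 v(y) = sqrt(C1 + y^2)


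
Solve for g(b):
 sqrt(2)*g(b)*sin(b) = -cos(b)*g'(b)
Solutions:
 g(b) = C1*cos(b)^(sqrt(2))


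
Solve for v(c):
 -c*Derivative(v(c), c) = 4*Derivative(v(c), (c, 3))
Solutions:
 v(c) = C1 + Integral(C2*airyai(-2^(1/3)*c/2) + C3*airybi(-2^(1/3)*c/2), c)


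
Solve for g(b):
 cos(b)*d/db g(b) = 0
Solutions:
 g(b) = C1


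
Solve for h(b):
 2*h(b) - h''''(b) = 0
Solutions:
 h(b) = C1*exp(-2^(1/4)*b) + C2*exp(2^(1/4)*b) + C3*sin(2^(1/4)*b) + C4*cos(2^(1/4)*b)


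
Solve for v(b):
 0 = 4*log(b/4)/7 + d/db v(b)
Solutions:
 v(b) = C1 - 4*b*log(b)/7 + 4*b/7 + 8*b*log(2)/7


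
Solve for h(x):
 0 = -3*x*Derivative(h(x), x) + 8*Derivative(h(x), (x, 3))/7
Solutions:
 h(x) = C1 + Integral(C2*airyai(21^(1/3)*x/2) + C3*airybi(21^(1/3)*x/2), x)


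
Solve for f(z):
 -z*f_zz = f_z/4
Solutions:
 f(z) = C1 + C2*z^(3/4)


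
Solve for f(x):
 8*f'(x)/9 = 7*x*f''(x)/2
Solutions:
 f(x) = C1 + C2*x^(79/63)


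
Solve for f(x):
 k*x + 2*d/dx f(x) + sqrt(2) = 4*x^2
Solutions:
 f(x) = C1 - k*x^2/4 + 2*x^3/3 - sqrt(2)*x/2


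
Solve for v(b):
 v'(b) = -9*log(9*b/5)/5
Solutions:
 v(b) = C1 - 9*b*log(b)/5 - 18*b*log(3)/5 + 9*b/5 + 9*b*log(5)/5


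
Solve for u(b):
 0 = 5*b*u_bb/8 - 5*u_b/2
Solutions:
 u(b) = C1 + C2*b^5


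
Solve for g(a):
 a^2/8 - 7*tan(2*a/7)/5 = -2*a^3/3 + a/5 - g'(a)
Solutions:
 g(a) = C1 - a^4/6 - a^3/24 + a^2/10 - 49*log(cos(2*a/7))/10


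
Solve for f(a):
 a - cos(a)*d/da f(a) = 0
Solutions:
 f(a) = C1 + Integral(a/cos(a), a)


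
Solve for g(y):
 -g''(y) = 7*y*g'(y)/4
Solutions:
 g(y) = C1 + C2*erf(sqrt(14)*y/4)


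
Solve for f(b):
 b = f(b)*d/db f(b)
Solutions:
 f(b) = -sqrt(C1 + b^2)
 f(b) = sqrt(C1 + b^2)


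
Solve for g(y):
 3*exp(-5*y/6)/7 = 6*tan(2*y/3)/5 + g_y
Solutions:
 g(y) = C1 - 9*log(tan(2*y/3)^2 + 1)/10 - 18*exp(-5*y/6)/35


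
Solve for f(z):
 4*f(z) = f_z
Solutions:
 f(z) = C1*exp(4*z)


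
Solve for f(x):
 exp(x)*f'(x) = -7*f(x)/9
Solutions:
 f(x) = C1*exp(7*exp(-x)/9)


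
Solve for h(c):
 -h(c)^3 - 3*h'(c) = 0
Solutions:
 h(c) = -sqrt(6)*sqrt(-1/(C1 - c))/2
 h(c) = sqrt(6)*sqrt(-1/(C1 - c))/2


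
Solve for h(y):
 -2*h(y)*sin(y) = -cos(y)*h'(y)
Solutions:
 h(y) = C1/cos(y)^2


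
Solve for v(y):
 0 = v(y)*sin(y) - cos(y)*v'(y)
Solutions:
 v(y) = C1/cos(y)


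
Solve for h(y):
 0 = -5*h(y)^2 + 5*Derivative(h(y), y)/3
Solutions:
 h(y) = -1/(C1 + 3*y)


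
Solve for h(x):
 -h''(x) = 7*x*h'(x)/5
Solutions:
 h(x) = C1 + C2*erf(sqrt(70)*x/10)


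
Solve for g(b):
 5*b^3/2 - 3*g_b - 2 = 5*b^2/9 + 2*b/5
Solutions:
 g(b) = C1 + 5*b^4/24 - 5*b^3/81 - b^2/15 - 2*b/3


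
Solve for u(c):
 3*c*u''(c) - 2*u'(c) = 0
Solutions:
 u(c) = C1 + C2*c^(5/3)


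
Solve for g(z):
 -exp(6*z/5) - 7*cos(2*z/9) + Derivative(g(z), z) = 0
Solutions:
 g(z) = C1 + 5*exp(6*z/5)/6 + 63*sin(2*z/9)/2


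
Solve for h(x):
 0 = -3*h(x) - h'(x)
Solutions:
 h(x) = C1*exp(-3*x)


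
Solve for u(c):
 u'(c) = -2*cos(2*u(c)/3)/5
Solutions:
 2*c/5 - 3*log(sin(2*u(c)/3) - 1)/4 + 3*log(sin(2*u(c)/3) + 1)/4 = C1


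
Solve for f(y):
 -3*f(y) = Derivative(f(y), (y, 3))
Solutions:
 f(y) = C3*exp(-3^(1/3)*y) + (C1*sin(3^(5/6)*y/2) + C2*cos(3^(5/6)*y/2))*exp(3^(1/3)*y/2)


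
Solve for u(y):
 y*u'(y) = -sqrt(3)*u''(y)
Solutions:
 u(y) = C1 + C2*erf(sqrt(2)*3^(3/4)*y/6)


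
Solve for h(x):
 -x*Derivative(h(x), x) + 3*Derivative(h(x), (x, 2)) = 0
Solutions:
 h(x) = C1 + C2*erfi(sqrt(6)*x/6)


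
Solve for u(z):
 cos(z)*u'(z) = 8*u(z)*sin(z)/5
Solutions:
 u(z) = C1/cos(z)^(8/5)


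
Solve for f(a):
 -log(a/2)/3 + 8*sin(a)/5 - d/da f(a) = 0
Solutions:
 f(a) = C1 - a*log(a)/3 + a*log(2)/3 + a/3 - 8*cos(a)/5


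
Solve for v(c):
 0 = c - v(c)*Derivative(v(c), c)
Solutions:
 v(c) = -sqrt(C1 + c^2)
 v(c) = sqrt(C1 + c^2)


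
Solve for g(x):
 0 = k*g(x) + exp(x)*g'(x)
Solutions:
 g(x) = C1*exp(k*exp(-x))


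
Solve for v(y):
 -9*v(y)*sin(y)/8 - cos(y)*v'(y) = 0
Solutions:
 v(y) = C1*cos(y)^(9/8)


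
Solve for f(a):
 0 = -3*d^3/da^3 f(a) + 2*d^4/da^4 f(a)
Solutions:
 f(a) = C1 + C2*a + C3*a^2 + C4*exp(3*a/2)


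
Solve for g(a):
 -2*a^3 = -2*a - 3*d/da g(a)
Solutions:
 g(a) = C1 + a^4/6 - a^2/3


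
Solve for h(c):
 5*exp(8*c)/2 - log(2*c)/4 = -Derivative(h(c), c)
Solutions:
 h(c) = C1 + c*log(c)/4 + c*(-1 + log(2))/4 - 5*exp(8*c)/16


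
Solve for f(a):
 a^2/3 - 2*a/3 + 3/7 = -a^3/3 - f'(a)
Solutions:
 f(a) = C1 - a^4/12 - a^3/9 + a^2/3 - 3*a/7


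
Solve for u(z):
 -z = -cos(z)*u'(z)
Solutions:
 u(z) = C1 + Integral(z/cos(z), z)


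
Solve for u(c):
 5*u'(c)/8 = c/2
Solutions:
 u(c) = C1 + 2*c^2/5


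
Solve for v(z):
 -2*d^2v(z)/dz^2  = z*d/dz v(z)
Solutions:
 v(z) = C1 + C2*erf(z/2)


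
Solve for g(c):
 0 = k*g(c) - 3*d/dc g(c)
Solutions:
 g(c) = C1*exp(c*k/3)


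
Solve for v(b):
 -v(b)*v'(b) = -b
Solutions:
 v(b) = -sqrt(C1 + b^2)
 v(b) = sqrt(C1 + b^2)


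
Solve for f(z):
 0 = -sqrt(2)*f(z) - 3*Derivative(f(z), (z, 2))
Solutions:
 f(z) = C1*sin(2^(1/4)*sqrt(3)*z/3) + C2*cos(2^(1/4)*sqrt(3)*z/3)


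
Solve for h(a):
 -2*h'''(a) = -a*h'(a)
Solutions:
 h(a) = C1 + Integral(C2*airyai(2^(2/3)*a/2) + C3*airybi(2^(2/3)*a/2), a)


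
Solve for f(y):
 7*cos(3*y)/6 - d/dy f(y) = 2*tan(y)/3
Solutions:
 f(y) = C1 + 2*log(cos(y))/3 + 7*sin(3*y)/18


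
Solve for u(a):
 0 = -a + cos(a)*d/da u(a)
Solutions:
 u(a) = C1 + Integral(a/cos(a), a)


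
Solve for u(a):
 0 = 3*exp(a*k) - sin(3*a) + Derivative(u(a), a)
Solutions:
 u(a) = C1 - cos(3*a)/3 - 3*exp(a*k)/k


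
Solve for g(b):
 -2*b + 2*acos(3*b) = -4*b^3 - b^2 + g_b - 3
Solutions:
 g(b) = C1 + b^4 + b^3/3 - b^2 + 2*b*acos(3*b) + 3*b - 2*sqrt(1 - 9*b^2)/3


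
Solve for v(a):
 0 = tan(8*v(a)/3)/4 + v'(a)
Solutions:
 v(a) = -3*asin(C1*exp(-2*a/3))/8 + 3*pi/8
 v(a) = 3*asin(C1*exp(-2*a/3))/8


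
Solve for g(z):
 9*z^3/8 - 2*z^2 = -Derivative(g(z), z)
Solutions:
 g(z) = C1 - 9*z^4/32 + 2*z^3/3


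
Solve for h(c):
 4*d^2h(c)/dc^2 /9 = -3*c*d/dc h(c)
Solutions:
 h(c) = C1 + C2*erf(3*sqrt(6)*c/4)


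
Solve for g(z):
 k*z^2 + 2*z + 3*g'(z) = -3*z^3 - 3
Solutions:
 g(z) = C1 - k*z^3/9 - z^4/4 - z^2/3 - z


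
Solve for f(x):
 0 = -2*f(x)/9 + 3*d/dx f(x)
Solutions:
 f(x) = C1*exp(2*x/27)


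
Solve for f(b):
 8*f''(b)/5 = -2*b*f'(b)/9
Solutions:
 f(b) = C1 + C2*erf(sqrt(10)*b/12)


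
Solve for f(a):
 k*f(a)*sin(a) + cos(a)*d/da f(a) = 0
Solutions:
 f(a) = C1*exp(k*log(cos(a)))


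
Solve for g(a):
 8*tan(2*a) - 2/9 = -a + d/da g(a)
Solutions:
 g(a) = C1 + a^2/2 - 2*a/9 - 4*log(cos(2*a))


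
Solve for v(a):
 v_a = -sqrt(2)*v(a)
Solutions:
 v(a) = C1*exp(-sqrt(2)*a)


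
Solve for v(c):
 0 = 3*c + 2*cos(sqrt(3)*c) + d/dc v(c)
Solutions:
 v(c) = C1 - 3*c^2/2 - 2*sqrt(3)*sin(sqrt(3)*c)/3


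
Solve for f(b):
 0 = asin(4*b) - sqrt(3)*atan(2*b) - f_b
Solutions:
 f(b) = C1 + b*asin(4*b) + sqrt(1 - 16*b^2)/4 - sqrt(3)*(b*atan(2*b) - log(4*b^2 + 1)/4)


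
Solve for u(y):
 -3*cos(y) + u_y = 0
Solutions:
 u(y) = C1 + 3*sin(y)


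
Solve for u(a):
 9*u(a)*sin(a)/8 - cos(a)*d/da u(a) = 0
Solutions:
 u(a) = C1/cos(a)^(9/8)


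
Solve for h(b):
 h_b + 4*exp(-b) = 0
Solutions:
 h(b) = C1 + 4*exp(-b)


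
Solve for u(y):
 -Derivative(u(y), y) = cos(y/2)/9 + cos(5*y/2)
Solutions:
 u(y) = C1 - 2*sin(y/2)/9 - 2*sin(5*y/2)/5


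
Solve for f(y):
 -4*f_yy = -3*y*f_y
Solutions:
 f(y) = C1 + C2*erfi(sqrt(6)*y/4)


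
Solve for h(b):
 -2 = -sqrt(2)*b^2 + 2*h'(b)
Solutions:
 h(b) = C1 + sqrt(2)*b^3/6 - b


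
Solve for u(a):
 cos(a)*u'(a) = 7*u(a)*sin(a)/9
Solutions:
 u(a) = C1/cos(a)^(7/9)


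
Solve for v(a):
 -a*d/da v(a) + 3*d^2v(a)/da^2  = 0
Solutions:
 v(a) = C1 + C2*erfi(sqrt(6)*a/6)


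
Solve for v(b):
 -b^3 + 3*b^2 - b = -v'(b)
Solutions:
 v(b) = C1 + b^4/4 - b^3 + b^2/2


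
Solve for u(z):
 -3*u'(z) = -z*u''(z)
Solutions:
 u(z) = C1 + C2*z^4


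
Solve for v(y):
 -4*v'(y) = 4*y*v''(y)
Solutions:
 v(y) = C1 + C2*log(y)


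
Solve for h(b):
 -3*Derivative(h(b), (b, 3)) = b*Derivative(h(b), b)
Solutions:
 h(b) = C1 + Integral(C2*airyai(-3^(2/3)*b/3) + C3*airybi(-3^(2/3)*b/3), b)


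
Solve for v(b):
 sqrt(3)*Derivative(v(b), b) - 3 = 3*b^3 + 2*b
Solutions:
 v(b) = C1 + sqrt(3)*b^4/4 + sqrt(3)*b^2/3 + sqrt(3)*b


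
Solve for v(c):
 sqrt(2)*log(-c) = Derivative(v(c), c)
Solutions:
 v(c) = C1 + sqrt(2)*c*log(-c) - sqrt(2)*c


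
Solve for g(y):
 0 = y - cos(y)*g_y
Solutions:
 g(y) = C1 + Integral(y/cos(y), y)


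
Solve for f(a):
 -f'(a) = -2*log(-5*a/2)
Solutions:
 f(a) = C1 + 2*a*log(-a) + 2*a*(-1 - log(2) + log(5))


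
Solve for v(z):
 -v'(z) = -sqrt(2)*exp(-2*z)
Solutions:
 v(z) = C1 - sqrt(2)*exp(-2*z)/2


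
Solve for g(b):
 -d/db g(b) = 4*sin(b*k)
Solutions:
 g(b) = C1 + 4*cos(b*k)/k


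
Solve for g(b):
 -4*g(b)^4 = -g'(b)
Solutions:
 g(b) = (-1/(C1 + 12*b))^(1/3)
 g(b) = (-1/(C1 + 4*b))^(1/3)*(-3^(2/3) - 3*3^(1/6)*I)/6
 g(b) = (-1/(C1 + 4*b))^(1/3)*(-3^(2/3) + 3*3^(1/6)*I)/6


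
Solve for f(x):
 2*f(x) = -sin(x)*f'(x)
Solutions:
 f(x) = C1*(cos(x) + 1)/(cos(x) - 1)


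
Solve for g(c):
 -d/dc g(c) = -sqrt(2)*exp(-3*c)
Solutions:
 g(c) = C1 - sqrt(2)*exp(-3*c)/3


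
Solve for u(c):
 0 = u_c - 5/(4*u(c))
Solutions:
 u(c) = -sqrt(C1 + 10*c)/2
 u(c) = sqrt(C1 + 10*c)/2


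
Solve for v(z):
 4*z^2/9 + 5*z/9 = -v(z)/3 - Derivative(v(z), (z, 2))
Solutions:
 v(z) = C1*sin(sqrt(3)*z/3) + C2*cos(sqrt(3)*z/3) - 4*z^2/3 - 5*z/3 + 8


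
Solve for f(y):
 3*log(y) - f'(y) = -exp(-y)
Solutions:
 f(y) = C1 + 3*y*log(y) - 3*y - exp(-y)


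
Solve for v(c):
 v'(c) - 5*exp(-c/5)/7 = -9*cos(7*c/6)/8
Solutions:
 v(c) = C1 - 27*sin(7*c/6)/28 - 25*exp(-c/5)/7


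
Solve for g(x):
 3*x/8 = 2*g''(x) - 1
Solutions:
 g(x) = C1 + C2*x + x^3/32 + x^2/4


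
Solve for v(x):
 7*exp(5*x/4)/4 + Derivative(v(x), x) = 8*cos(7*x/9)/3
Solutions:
 v(x) = C1 - 7*exp(5*x/4)/5 + 24*sin(7*x/9)/7


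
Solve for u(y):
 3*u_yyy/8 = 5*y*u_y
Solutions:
 u(y) = C1 + Integral(C2*airyai(2*3^(2/3)*5^(1/3)*y/3) + C3*airybi(2*3^(2/3)*5^(1/3)*y/3), y)


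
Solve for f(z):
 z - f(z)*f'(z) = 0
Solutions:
 f(z) = -sqrt(C1 + z^2)
 f(z) = sqrt(C1 + z^2)


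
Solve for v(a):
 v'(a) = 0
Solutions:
 v(a) = C1


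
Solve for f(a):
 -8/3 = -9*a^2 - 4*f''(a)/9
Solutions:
 f(a) = C1 + C2*a - 27*a^4/16 + 3*a^2


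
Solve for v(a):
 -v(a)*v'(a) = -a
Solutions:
 v(a) = -sqrt(C1 + a^2)
 v(a) = sqrt(C1 + a^2)


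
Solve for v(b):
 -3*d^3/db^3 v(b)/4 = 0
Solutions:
 v(b) = C1 + C2*b + C3*b^2


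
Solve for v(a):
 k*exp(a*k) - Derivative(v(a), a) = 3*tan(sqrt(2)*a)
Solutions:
 v(a) = C1 + k*Piecewise((exp(a*k)/k, Ne(k, 0)), (a, True)) + 3*sqrt(2)*log(cos(sqrt(2)*a))/2


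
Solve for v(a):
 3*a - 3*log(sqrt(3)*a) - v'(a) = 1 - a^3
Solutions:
 v(a) = C1 + a^4/4 + 3*a^2/2 - 3*a*log(a) - 3*a*log(3)/2 + 2*a


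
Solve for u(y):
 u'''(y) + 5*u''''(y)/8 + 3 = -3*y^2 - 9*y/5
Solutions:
 u(y) = C1 + C2*y + C3*y^2 + C4*exp(-8*y/5) - y^5/20 + 13*y^4/160 - 45*y^3/64


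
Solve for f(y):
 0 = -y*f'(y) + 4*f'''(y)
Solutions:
 f(y) = C1 + Integral(C2*airyai(2^(1/3)*y/2) + C3*airybi(2^(1/3)*y/2), y)


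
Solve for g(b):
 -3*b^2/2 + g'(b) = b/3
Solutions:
 g(b) = C1 + b^3/2 + b^2/6


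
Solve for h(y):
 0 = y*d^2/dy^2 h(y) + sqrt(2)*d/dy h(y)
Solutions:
 h(y) = C1 + C2*y^(1 - sqrt(2))


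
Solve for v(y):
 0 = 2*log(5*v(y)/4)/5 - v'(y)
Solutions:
 5*Integral(1/(-log(_y) - log(5) + 2*log(2)), (_y, v(y)))/2 = C1 - y


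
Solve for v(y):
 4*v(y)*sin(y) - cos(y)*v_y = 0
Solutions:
 v(y) = C1/cos(y)^4


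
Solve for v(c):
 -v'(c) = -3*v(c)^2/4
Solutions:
 v(c) = -4/(C1 + 3*c)


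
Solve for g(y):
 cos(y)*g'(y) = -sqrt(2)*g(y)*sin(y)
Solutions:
 g(y) = C1*cos(y)^(sqrt(2))


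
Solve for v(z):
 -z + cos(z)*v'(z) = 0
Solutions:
 v(z) = C1 + Integral(z/cos(z), z)


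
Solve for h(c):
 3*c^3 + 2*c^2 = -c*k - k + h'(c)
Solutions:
 h(c) = C1 + 3*c^4/4 + 2*c^3/3 + c^2*k/2 + c*k


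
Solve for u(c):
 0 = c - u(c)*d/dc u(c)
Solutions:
 u(c) = -sqrt(C1 + c^2)
 u(c) = sqrt(C1 + c^2)


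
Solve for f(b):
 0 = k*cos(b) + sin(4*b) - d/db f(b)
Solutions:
 f(b) = C1 + k*sin(b) - cos(4*b)/4


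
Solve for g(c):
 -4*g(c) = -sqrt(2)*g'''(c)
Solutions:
 g(c) = C3*exp(sqrt(2)*c) + (C1*sin(sqrt(6)*c/2) + C2*cos(sqrt(6)*c/2))*exp(-sqrt(2)*c/2)


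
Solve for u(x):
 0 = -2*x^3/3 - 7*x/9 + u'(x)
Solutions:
 u(x) = C1 + x^4/6 + 7*x^2/18


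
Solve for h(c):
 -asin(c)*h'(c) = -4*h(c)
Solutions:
 h(c) = C1*exp(4*Integral(1/asin(c), c))


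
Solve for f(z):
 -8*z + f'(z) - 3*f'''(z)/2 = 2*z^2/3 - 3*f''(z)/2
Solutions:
 f(z) = C1 + C2*exp(z*(3 - sqrt(33))/6) + C3*exp(z*(3 + sqrt(33))/6) + 2*z^3/9 + 3*z^2 - 7*z


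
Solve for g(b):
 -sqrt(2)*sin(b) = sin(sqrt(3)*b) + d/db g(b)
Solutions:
 g(b) = C1 + sqrt(2)*cos(b) + sqrt(3)*cos(sqrt(3)*b)/3


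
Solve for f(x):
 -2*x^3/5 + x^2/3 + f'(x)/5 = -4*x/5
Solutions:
 f(x) = C1 + x^4/2 - 5*x^3/9 - 2*x^2
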